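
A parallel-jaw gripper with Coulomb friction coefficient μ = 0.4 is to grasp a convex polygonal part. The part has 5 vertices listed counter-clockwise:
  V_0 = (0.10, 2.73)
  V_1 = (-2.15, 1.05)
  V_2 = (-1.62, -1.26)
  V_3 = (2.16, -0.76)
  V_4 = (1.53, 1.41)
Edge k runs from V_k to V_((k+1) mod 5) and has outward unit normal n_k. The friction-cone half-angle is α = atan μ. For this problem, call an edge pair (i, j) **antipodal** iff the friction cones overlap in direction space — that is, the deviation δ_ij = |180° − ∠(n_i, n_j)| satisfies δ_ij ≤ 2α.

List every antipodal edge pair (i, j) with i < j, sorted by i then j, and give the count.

α = atan 0.4 = 21.80°;  2α = 43.60°
n_0 = (-0.5983, +0.8013)
n_1 = (-0.9747, -0.2236)
n_2 = (+0.1311, -0.9914)
n_3 = (+0.9603, +0.2788)
n_4 = (+0.6783, +0.7348)
  (0,1): δ = 113.83°  ·
  (0,2): δ = 29.21°  ✓
  (0,3): δ = 69.44°  ·
  (0,4): δ = 100.54°  ·
  (1,2): δ = 95.39°  ·
  (1,3): δ = 3.27°  ✓
  (1,4): δ = 34.37°  ✓
  (2,3): δ = 81.35°  ·
  (2,4): δ = 50.24°  ·
  (3,4): δ = 148.90°  ·
antipodal pairs: 3

count = 3; pairs: (0,2), (1,3), (1,4)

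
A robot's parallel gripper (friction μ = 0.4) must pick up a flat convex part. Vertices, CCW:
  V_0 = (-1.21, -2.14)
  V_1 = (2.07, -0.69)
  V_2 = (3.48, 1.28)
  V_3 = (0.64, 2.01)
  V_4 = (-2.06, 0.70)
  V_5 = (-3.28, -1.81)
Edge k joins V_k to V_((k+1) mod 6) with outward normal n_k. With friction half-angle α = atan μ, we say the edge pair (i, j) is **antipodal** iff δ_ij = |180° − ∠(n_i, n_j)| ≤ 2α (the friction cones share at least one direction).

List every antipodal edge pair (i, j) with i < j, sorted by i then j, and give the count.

α = atan 0.4 = 21.80°;  2α = 43.60°
n_0 = (+0.4043, -0.9146)
n_1 = (+0.8132, -0.5820)
n_2 = (+0.2489, +0.9685)
n_3 = (-0.4365, +0.8997)
n_4 = (-0.8994, +0.4372)
n_5 = (-0.1574, -0.9875)
  (0,1): δ = 149.44°  ·
  (0,2): δ = 38.26°  ✓
  (0,3): δ = 2.03°  ✓
  (0,4): δ = 40.23°  ✓
  (0,5): δ = 147.09°  ·
  (1,2): δ = 68.82°  ·
  (1,3): δ = 28.53°  ✓
  (1,4): δ = 9.67°  ✓
  (1,5): δ = 116.53°  ·
  (2,3): δ = 139.70°  ·
  (2,4): δ = 101.51°  ·
  (2,5): δ = 5.36°  ✓
  (3,4): δ = 141.80°  ·
  (3,5): δ = 34.94°  ✓
  (4,5): δ = 73.14°  ·
antipodal pairs: 7

count = 7; pairs: (0,2), (0,3), (0,4), (1,3), (1,4), (2,5), (3,5)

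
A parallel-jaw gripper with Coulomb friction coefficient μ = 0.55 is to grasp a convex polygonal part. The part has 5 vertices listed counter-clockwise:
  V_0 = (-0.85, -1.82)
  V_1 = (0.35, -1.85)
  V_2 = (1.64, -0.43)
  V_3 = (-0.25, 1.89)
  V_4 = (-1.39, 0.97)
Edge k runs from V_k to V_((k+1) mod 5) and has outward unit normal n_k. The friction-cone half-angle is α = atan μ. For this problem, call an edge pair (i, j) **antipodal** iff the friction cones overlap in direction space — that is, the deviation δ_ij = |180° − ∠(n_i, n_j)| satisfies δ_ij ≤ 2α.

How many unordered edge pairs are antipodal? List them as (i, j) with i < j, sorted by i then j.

count = 5; pairs: (0,2), (0,3), (1,3), (1,4), (2,4)

α = atan 0.55 = 28.81°;  2α = 57.62°
n_0 = (-0.0250, -0.9997)
n_1 = (+0.7402, -0.6724)
n_2 = (+0.7753, +0.6316)
n_3 = (-0.6280, +0.7782)
n_4 = (-0.9818, -0.1900)
  (0,1): δ = 130.82°  ·
  (0,2): δ = 49.40°  ✓
  (0,3): δ = 40.34°  ✓
  (0,4): δ = 102.39°  ·
  (1,2): δ = 98.58°  ·
  (1,3): δ = 8.84°  ✓
  (1,4): δ = 53.21°  ✓
  (2,3): δ = 90.26°  ·
  (2,4): δ = 28.21°  ✓
  (3,4): δ = 117.95°  ·
antipodal pairs: 5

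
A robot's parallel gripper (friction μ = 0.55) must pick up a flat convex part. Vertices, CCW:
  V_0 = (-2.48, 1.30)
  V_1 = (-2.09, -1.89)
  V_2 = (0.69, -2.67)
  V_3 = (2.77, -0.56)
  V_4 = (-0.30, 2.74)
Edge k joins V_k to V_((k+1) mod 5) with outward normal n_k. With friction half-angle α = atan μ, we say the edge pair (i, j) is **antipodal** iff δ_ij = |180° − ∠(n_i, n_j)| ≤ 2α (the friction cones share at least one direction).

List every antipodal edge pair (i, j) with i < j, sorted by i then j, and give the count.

count = 5; pairs: (0,2), (0,3), (1,3), (1,4), (2,4)

α = atan 0.55 = 28.81°;  2α = 57.62°
n_0 = (-0.9926, -0.1214)
n_1 = (-0.2701, -0.9628)
n_2 = (+0.7122, -0.7020)
n_3 = (+0.7322, +0.6811)
n_4 = (-0.5512, +0.8344)
  (0,1): δ = 112.64°  ·
  (0,2): δ = 51.56°  ✓
  (0,3): δ = 35.96°  ✓
  (0,4): δ = 116.48°  ·
  (1,2): δ = 118.92°  ·
  (1,3): δ = 31.40°  ✓
  (1,4): δ = 49.12°  ✓
  (2,3): δ = 92.48°  ·
  (2,4): δ = 11.96°  ✓
  (3,4): δ = 99.49°  ·
antipodal pairs: 5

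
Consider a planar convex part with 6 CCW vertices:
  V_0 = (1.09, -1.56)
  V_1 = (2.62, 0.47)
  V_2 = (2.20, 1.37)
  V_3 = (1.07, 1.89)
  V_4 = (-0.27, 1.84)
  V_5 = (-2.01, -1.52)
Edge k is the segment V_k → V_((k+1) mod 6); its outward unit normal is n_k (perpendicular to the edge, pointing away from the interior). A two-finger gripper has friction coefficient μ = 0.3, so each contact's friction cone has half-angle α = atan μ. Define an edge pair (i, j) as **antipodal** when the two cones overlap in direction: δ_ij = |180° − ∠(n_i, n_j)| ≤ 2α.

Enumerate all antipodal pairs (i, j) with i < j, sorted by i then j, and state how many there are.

α = atan 0.3 = 16.70°;  2α = 33.40°
n_0 = (+0.7986, -0.6019)
n_1 = (+0.9062, +0.4229)
n_2 = (+0.4180, +0.9084)
n_3 = (-0.0373, +0.9993)
n_4 = (-0.8880, +0.4599)
n_5 = (-0.0129, -0.9999)
  (0,1): δ = 117.98°  ·
  (0,2): δ = 77.71°  ·
  (0,3): δ = 50.86°  ·
  (0,4): δ = 9.63°  ✓
  (0,5): δ = 126.27°  ·
  (1,2): δ = 139.73°  ·
  (1,3): δ = 112.88°  ·
  (1,4): δ = 52.39°  ·
  (1,5): δ = 64.24°  ·
  (2,3): δ = 153.15°  ·
  (2,4): δ = 92.67°  ·
  (2,5): δ = 23.97°  ✓
  (3,4): δ = 119.51°  ·
  (3,5): δ = 2.88°  ✓
  (4,5): δ = 63.36°  ·
antipodal pairs: 3

count = 3; pairs: (0,4), (2,5), (3,5)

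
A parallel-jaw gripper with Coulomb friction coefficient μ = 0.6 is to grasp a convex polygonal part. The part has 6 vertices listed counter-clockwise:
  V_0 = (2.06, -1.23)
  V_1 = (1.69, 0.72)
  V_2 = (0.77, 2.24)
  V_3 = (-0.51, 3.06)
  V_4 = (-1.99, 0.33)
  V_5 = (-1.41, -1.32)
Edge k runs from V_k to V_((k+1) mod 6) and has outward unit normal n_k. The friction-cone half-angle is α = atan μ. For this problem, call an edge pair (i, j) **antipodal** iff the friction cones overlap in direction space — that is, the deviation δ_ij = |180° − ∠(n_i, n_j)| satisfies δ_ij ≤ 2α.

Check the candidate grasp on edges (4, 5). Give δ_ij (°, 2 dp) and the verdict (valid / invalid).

δ = 107.88°, invalid

α = atan 0.6 = 30.96°;  2α = 61.93°
edge 4: e_4 = (+0.58, -1.65);  n_4 = (-0.9434, -0.3316)
edge 5: e_5 = (+3.47, +0.09);  n_5 = (+0.0259, -0.9997)
∠(n_4, n_5) = 72.12°
δ = |180° − 72.12°| = 107.88°
107.88° > 2α = 61.93°  →  invalid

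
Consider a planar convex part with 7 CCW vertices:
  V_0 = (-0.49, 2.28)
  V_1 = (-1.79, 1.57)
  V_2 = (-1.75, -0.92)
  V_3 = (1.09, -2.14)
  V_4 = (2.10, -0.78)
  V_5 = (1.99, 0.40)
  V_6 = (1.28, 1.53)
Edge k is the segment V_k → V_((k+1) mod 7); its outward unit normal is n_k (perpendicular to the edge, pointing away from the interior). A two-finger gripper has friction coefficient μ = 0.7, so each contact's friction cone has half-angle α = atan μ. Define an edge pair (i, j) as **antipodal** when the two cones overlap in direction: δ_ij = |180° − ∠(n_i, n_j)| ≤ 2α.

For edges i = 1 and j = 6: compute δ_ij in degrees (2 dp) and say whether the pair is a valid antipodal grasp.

δ = 66.12°, valid

α = atan 0.7 = 34.99°;  2α = 69.98°
edge 1: e_1 = (+0.04, -2.49);  n_1 = (-0.9999, -0.0161)
edge 6: e_6 = (-1.77, +0.75);  n_6 = (+0.3901, +0.9208)
∠(n_1, n_6) = 113.88°
δ = |180° − 113.88°| = 66.12°
66.12° ≤ 2α = 69.98°  →  valid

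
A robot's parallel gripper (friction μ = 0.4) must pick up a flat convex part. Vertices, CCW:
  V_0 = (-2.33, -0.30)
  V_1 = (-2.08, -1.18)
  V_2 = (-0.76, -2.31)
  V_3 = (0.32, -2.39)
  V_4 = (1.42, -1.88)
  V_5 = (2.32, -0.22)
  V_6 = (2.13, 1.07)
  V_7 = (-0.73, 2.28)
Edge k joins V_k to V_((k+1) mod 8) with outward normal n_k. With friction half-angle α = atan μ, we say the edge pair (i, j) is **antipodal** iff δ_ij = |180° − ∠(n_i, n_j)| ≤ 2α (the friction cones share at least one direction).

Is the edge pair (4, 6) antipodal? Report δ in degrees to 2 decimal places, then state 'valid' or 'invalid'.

δ = 84.47°, invalid

α = atan 0.4 = 21.80°;  2α = 43.60°
edge 4: e_4 = (+0.90, +1.66);  n_4 = (+0.8791, -0.4766)
edge 6: e_6 = (-2.86, +1.21);  n_6 = (+0.3896, +0.9210)
∠(n_4, n_6) = 95.53°
δ = |180° − 95.53°| = 84.47°
84.47° > 2α = 43.60°  →  invalid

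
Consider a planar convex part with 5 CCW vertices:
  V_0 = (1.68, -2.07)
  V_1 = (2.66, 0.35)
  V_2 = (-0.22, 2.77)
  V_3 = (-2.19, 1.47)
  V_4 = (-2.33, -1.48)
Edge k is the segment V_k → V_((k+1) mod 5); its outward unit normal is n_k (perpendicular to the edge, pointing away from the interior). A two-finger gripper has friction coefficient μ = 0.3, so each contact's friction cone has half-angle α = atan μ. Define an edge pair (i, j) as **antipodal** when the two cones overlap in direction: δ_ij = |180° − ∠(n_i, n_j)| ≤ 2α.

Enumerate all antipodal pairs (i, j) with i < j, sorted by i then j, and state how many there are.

α = atan 0.3 = 16.70°;  2α = 33.40°
n_0 = (+0.9269, -0.3753)
n_1 = (+0.6433, +0.7656)
n_2 = (-0.5508, +0.8346)
n_3 = (-0.9989, +0.0474)
n_4 = (-0.1456, -0.9893)
  (0,1): δ = 107.99°  ·
  (0,2): δ = 34.53°  ·
  (0,3): δ = 19.33°  ✓
  (0,4): δ = 103.68°  ·
  (1,2): δ = 106.54°  ·
  (1,3): δ = 52.68°  ·
  (1,4): δ = 31.67°  ✓
  (2,3): δ = 126.14°  ·
  (2,4): δ = 41.79°  ·
  (3,4): δ = 95.65°  ·
antipodal pairs: 2

count = 2; pairs: (0,3), (1,4)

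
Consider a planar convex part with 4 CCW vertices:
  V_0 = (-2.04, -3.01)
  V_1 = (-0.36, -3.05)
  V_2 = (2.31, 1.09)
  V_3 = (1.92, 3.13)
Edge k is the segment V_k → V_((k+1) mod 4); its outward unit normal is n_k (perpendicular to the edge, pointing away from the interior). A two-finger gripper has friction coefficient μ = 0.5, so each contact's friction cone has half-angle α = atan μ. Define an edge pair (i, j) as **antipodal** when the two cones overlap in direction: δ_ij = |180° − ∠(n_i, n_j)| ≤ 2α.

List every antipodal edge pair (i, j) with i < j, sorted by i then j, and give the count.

α = atan 0.5 = 26.57°;  2α = 53.13°
n_0 = (-0.0238, -0.9997)
n_1 = (+0.8404, -0.5420)
n_2 = (+0.9822, +0.1878)
n_3 = (-0.8404, +0.5420)
  (0,1): δ = 121.46°  ·
  (0,2): δ = 77.81°  ·
  (0,3): δ = 58.54°  ·
  (1,2): δ = 136.36°  ·
  (1,3): δ = 0.00°  ✓
  (2,3): δ = 43.64°  ✓
antipodal pairs: 2

count = 2; pairs: (1,3), (2,3)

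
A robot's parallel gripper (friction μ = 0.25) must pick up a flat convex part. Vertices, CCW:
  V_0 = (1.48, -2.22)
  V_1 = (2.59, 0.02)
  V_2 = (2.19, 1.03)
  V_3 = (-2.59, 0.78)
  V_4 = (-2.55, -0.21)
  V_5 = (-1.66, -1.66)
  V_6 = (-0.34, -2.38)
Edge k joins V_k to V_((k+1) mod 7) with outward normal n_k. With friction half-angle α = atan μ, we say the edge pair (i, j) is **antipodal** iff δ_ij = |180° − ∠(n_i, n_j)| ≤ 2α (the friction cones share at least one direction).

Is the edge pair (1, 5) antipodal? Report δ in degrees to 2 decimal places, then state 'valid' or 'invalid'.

δ = 39.78°, invalid

α = atan 0.25 = 14.04°;  2α = 28.07°
edge 1: e_1 = (-0.40, +1.01);  n_1 = (+0.9297, +0.3682)
edge 5: e_5 = (+1.32, -0.72);  n_5 = (-0.4789, -0.8779)
∠(n_1, n_5) = 140.22°
δ = |180° − 140.22°| = 39.78°
39.78° > 2α = 28.07°  →  invalid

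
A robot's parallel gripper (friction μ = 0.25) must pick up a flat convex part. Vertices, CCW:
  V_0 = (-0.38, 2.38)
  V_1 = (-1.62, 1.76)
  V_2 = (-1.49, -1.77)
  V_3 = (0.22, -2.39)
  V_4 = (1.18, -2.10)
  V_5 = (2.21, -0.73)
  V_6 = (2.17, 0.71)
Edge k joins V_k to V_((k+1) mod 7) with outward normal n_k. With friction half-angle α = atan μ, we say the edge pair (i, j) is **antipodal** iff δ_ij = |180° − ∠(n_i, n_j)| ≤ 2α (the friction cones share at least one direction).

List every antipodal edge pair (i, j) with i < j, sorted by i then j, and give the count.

α = atan 0.25 = 14.04°;  2α = 28.07°
n_0 = (-0.4472, +0.8944)
n_1 = (-0.9993, -0.0368)
n_2 = (-0.3409, -0.9401)
n_3 = (+0.2892, -0.9573)
n_4 = (+0.7993, -0.6009)
n_5 = (+0.9996, +0.0278)
n_6 = (+0.5479, +0.8366)
  (0,1): δ = 114.46°  ·
  (0,2): δ = 46.49°  ·
  (0,3): δ = 9.76°  ✓
  (0,4): δ = 26.50°  ✓
  (0,5): δ = 65.03°  ·
  (0,6): δ = 120.21°  ·
  (1,2): δ = 112.04°  ·
  (1,3): δ = 75.30°  ·
  (1,4): δ = 39.05°  ·
  (1,5): δ = 0.52°  ✓
  (1,6): δ = 54.67°  ·
  (2,3): δ = 143.26°  ·
  (2,4): δ = 107.01°  ·
  (2,5): δ = 68.48°  ·
  (2,6): δ = 13.29°  ✓
  (3,4): δ = 143.75°  ·
  (3,5): δ = 105.22°  ·
  (3,6): δ = 50.03°  ·
  (4,5): δ = 141.47°  ·
  (4,6): δ = 86.28°  ·
  (5,6): δ = 124.81°  ·
antipodal pairs: 4

count = 4; pairs: (0,3), (0,4), (1,5), (2,6)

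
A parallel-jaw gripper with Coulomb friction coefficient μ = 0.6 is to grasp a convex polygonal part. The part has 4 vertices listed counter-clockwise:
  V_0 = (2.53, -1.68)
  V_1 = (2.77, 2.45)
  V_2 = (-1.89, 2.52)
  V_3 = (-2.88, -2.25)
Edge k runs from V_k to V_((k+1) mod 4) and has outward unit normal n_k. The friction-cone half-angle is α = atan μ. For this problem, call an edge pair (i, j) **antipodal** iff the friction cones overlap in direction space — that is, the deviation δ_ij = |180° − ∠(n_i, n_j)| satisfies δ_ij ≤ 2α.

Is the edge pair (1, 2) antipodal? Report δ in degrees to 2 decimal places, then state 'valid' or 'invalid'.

α = atan 0.6 = 30.96°;  2α = 61.93°
edge 1: e_1 = (-4.66, +0.07);  n_1 = (+0.0150, +0.9999)
edge 2: e_2 = (-0.99, -4.77);  n_2 = (-0.9791, +0.2032)
∠(n_1, n_2) = 79.14°
δ = |180° − 79.14°| = 100.86°
100.86° > 2α = 61.93°  →  invalid

δ = 100.86°, invalid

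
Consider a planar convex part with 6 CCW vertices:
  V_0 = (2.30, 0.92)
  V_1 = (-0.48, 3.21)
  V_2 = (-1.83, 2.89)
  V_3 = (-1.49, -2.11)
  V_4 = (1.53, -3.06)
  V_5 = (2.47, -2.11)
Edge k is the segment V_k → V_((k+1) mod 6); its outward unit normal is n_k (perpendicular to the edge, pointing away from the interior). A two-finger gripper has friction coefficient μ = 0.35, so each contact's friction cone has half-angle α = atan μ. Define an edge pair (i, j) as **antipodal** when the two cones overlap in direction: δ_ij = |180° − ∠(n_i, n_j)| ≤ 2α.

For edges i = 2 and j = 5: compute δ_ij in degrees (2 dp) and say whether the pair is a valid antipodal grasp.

α = atan 0.35 = 19.29°;  2α = 38.58°
edge 2: e_2 = (+0.34, -5.00);  n_2 = (-0.9977, -0.0678)
edge 5: e_5 = (-0.17, +3.03);  n_5 = (+0.9984, +0.0560)
∠(n_2, n_5) = 179.32°
δ = |180° − 179.32°| = 0.68°
0.68° ≤ 2α = 38.58°  →  valid

δ = 0.68°, valid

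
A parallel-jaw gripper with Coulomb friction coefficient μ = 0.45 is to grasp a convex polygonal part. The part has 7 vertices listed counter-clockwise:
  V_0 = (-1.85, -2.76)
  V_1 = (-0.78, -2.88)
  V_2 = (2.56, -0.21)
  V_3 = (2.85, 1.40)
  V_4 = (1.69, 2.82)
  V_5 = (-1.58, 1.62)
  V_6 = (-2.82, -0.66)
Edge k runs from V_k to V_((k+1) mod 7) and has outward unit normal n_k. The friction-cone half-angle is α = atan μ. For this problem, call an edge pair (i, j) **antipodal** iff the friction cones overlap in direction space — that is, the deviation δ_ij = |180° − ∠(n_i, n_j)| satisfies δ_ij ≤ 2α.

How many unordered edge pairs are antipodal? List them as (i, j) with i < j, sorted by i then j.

α = atan 0.45 = 24.23°;  2α = 48.46°
n_0 = (-0.1115, -0.9938)
n_1 = (+0.6244, -0.7811)
n_2 = (+0.9842, -0.1773)
n_3 = (+0.7744, +0.6326)
n_4 = (-0.3445, +0.9388)
n_5 = (-0.8785, +0.4778)
n_6 = (-0.9078, -0.4193)
  (0,1): δ = 134.96°  ·
  (0,2): δ = 93.81°  ·
  (0,3): δ = 44.36°  ✓
  (0,4): δ = 26.55°  ✓
  (0,5): δ = 67.86°  ·
  (0,6): δ = 121.19°  ·
  (1,2): δ = 138.85°  ·
  (1,3): δ = 89.39°  ·
  (1,4): δ = 18.49°  ✓
  (1,5): δ = 22.82°  ✓
  (1,6): δ = 76.15°  ·
  (2,3): δ = 130.54°  ·
  (2,4): δ = 59.64°  ·
  (2,5): δ = 18.33°  ✓
  (2,6): δ = 35.00°  ✓
  (3,4): δ = 109.09°  ·
  (3,5): δ = 67.79°  ·
  (3,6): δ = 14.45°  ✓
  (4,5): δ = 138.69°  ·
  (4,6): δ = 85.36°  ·
  (5,6): δ = 126.67°  ·
antipodal pairs: 7

count = 7; pairs: (0,3), (0,4), (1,4), (1,5), (2,5), (2,6), (3,6)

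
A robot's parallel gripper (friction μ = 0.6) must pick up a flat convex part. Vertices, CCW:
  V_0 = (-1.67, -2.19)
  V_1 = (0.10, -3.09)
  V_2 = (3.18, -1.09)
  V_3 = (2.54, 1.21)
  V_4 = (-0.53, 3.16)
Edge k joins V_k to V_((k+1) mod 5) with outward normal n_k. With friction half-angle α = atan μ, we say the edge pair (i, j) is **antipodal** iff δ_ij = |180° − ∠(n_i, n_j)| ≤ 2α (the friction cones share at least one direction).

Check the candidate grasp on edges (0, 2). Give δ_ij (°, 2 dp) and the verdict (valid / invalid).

α = atan 0.6 = 30.96°;  2α = 61.93°
edge 0: e_0 = (+1.77, -0.90);  n_0 = (-0.4532, -0.8914)
edge 2: e_2 = (-0.64, +2.30);  n_2 = (+0.9634, +0.2681)
∠(n_0, n_2) = 132.50°
δ = |180° − 132.50°| = 47.50°
47.50° ≤ 2α = 61.93°  →  valid

δ = 47.50°, valid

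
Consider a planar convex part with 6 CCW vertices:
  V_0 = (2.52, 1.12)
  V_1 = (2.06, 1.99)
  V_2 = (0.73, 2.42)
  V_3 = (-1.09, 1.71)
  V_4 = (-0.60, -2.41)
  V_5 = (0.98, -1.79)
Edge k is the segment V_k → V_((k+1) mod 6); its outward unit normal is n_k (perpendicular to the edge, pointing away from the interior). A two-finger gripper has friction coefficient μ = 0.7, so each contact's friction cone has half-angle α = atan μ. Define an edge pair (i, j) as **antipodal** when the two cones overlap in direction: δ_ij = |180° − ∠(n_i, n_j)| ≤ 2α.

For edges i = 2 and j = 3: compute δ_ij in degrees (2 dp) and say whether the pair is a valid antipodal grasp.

δ = 104.53°, invalid

α = atan 0.7 = 34.99°;  2α = 69.98°
edge 2: e_2 = (-1.82, -0.71);  n_2 = (-0.3634, +0.9316)
edge 3: e_3 = (+0.49, -4.12);  n_3 = (-0.9930, -0.1181)
∠(n_2, n_3) = 75.47°
δ = |180° − 75.47°| = 104.53°
104.53° > 2α = 69.98°  →  invalid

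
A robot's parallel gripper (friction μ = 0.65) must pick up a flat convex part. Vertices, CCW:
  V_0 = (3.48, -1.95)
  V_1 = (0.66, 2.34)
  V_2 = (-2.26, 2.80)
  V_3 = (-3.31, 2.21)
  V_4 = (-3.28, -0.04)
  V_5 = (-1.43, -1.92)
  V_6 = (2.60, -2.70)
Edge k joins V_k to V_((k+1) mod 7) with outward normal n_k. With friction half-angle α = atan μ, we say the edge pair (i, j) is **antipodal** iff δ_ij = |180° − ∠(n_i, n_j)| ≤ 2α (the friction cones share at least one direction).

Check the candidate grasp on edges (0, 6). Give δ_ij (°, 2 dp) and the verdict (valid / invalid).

α = atan 0.65 = 33.02°;  2α = 66.05°
edge 0: e_0 = (-2.82, +4.29);  n_0 = (+0.8356, +0.5493)
edge 6: e_6 = (+0.88, +0.75);  n_6 = (+0.6487, -0.7611)
∠(n_0, n_6) = 82.88°
δ = |180° − 82.88°| = 97.12°
97.12° > 2α = 66.05°  →  invalid

δ = 97.12°, invalid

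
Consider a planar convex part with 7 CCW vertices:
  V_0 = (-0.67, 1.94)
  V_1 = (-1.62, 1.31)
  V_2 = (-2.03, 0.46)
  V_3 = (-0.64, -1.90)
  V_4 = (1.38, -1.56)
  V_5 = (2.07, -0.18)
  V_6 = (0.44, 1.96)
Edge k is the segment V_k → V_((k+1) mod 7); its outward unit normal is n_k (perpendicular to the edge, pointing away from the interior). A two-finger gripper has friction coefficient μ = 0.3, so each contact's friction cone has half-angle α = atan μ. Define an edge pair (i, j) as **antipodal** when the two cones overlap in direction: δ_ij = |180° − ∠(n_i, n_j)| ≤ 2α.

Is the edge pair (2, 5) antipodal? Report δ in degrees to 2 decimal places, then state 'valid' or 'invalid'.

α = atan 0.3 = 16.70°;  2α = 33.40°
edge 2: e_2 = (+1.39, -2.36);  n_2 = (-0.8617, -0.5075)
edge 5: e_5 = (-1.63, +2.14);  n_5 = (+0.7955, +0.6059)
∠(n_2, n_5) = 173.20°
δ = |180° − 173.20°| = 6.80°
6.80° ≤ 2α = 33.40°  →  valid

δ = 6.80°, valid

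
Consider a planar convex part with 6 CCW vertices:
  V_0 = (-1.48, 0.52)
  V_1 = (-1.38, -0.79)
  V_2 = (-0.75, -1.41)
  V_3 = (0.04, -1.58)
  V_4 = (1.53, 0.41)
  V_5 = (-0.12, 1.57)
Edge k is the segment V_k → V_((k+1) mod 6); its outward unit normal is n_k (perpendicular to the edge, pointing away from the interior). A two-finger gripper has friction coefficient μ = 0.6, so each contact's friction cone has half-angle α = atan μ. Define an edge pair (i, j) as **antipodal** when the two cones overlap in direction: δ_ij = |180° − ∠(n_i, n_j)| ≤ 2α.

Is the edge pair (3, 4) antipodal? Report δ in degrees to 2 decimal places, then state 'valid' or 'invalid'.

α = atan 0.6 = 30.96°;  2α = 61.93°
edge 3: e_3 = (+1.49, +1.99);  n_3 = (+0.8005, -0.5994)
edge 4: e_4 = (-1.65, +1.16);  n_4 = (+0.5751, +0.8181)
∠(n_3, n_4) = 91.72°
δ = |180° − 91.72°| = 88.28°
88.28° > 2α = 61.93°  →  invalid

δ = 88.28°, invalid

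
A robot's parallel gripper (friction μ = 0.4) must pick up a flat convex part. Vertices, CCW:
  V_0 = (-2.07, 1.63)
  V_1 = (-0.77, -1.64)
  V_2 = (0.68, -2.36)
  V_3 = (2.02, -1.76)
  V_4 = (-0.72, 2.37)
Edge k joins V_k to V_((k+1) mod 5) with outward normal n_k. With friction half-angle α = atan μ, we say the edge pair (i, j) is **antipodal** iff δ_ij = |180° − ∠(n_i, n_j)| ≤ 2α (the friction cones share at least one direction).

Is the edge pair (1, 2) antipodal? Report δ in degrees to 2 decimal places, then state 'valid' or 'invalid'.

α = atan 0.4 = 21.80°;  2α = 43.60°
edge 1: e_1 = (+1.45, -0.72);  n_1 = (-0.4447, -0.8957)
edge 2: e_2 = (+1.34, +0.60);  n_2 = (+0.4087, -0.9127)
∠(n_1, n_2) = 50.53°
δ = |180° − 50.53°| = 129.47°
129.47° > 2α = 43.60°  →  invalid

δ = 129.47°, invalid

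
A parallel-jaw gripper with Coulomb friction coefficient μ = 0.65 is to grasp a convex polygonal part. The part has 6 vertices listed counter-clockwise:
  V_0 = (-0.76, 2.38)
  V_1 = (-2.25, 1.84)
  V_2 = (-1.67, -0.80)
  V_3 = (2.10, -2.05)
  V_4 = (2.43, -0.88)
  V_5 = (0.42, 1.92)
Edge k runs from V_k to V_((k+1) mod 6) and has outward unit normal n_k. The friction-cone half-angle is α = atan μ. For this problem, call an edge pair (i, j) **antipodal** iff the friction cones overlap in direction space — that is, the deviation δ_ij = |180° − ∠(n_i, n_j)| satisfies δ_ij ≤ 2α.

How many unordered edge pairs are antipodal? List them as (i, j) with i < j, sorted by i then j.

α = atan 0.65 = 33.02°;  2α = 66.05°
n_0 = (-0.3407, +0.9402)
n_1 = (-0.9767, -0.2146)
n_2 = (-0.3147, -0.9492)
n_3 = (+0.9624, -0.2715)
n_4 = (+0.8124, +0.5832)
n_5 = (+0.3632, +0.9317)
  (0,1): δ = 97.53°  ·
  (0,2): δ = 38.27°  ✓
  (0,3): δ = 54.33°  ✓
  (0,4): δ = 105.75°  ·
  (0,5): δ = 138.78°  ·
  (1,2): δ = 120.73°  ·
  (1,3): δ = 28.14°  ✓
  (1,4): δ = 23.28°  ✓
  (1,5): δ = 56.31°  ✓
  (2,3): δ = 87.41°  ·
  (2,4): δ = 35.98°  ✓
  (2,5): δ = 2.95°  ✓
  (3,4): δ = 128.58°  ·
  (3,5): δ = 95.55°  ·
  (4,5): δ = 146.97°  ·
antipodal pairs: 7

count = 7; pairs: (0,2), (0,3), (1,3), (1,4), (1,5), (2,4), (2,5)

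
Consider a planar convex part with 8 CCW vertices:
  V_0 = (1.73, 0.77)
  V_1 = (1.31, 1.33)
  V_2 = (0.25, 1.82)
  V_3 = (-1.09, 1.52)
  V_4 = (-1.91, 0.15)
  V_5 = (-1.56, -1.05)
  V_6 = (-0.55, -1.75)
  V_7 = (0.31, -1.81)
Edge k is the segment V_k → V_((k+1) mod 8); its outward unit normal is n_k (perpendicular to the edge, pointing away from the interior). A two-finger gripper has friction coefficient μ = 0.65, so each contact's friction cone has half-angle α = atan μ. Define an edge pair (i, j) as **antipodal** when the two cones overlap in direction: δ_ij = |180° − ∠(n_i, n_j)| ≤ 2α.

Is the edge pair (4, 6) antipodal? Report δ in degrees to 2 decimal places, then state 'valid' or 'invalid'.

α = atan 0.65 = 33.02°;  2α = 66.05°
edge 4: e_4 = (+0.35, -1.20);  n_4 = (-0.9600, -0.2800)
edge 6: e_6 = (+0.86, -0.06);  n_6 = (-0.0696, -0.9976)
∠(n_4, n_6) = 69.75°
δ = |180° − 69.75°| = 110.25°
110.25° > 2α = 66.05°  →  invalid

δ = 110.25°, invalid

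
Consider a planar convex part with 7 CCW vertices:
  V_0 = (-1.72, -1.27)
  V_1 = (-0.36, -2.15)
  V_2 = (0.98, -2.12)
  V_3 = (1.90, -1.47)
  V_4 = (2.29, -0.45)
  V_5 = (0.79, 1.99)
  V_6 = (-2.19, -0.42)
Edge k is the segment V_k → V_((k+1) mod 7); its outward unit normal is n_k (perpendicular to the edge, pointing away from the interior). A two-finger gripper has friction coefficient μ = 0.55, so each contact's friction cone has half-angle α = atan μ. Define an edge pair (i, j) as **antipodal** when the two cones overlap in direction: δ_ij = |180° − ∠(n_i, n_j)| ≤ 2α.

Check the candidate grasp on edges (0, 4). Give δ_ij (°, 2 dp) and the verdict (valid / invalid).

α = atan 0.55 = 28.81°;  2α = 57.62°
edge 0: e_0 = (+1.36, -0.88);  n_0 = (-0.5433, -0.8396)
edge 4: e_4 = (-1.50, +2.44);  n_4 = (+0.8519, +0.5237)
∠(n_0, n_4) = 154.49°
δ = |180° − 154.49°| = 25.51°
25.51° ≤ 2α = 57.62°  →  valid

δ = 25.51°, valid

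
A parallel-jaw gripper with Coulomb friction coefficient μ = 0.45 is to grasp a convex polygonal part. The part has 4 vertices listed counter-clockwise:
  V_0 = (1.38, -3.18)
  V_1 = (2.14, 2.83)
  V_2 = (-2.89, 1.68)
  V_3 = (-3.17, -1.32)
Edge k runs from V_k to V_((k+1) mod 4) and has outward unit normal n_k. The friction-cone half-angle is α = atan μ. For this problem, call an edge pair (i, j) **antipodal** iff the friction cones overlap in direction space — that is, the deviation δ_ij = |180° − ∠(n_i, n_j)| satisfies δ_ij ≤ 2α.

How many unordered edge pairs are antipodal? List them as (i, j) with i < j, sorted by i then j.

count = 2; pairs: (0,2), (1,3)

α = atan 0.45 = 24.23°;  2α = 48.46°
n_0 = (+0.9921, -0.1255)
n_1 = (-0.2229, +0.9748)
n_2 = (-0.9957, +0.0929)
n_3 = (-0.3784, -0.9256)
  (0,1): δ = 69.91°  ·
  (0,2): δ = 1.87°  ✓
  (0,3): δ = 74.97°  ·
  (1,2): δ = 108.21°  ·
  (1,3): δ = 35.11°  ✓
  (2,3): δ = 106.90°  ·
antipodal pairs: 2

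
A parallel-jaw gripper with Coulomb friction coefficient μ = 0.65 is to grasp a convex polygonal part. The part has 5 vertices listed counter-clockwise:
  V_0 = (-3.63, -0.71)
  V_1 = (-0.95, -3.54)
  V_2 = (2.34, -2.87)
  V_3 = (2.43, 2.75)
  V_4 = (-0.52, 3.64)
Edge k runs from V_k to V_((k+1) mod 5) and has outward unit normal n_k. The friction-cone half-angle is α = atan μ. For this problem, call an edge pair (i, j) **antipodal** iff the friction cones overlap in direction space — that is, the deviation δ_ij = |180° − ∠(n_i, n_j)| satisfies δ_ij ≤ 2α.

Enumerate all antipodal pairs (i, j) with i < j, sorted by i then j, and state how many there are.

count = 5; pairs: (0,2), (0,3), (1,3), (1,4), (2,4)

α = atan 0.65 = 33.02°;  2α = 66.05°
n_0 = (-0.7261, -0.6876)
n_1 = (+0.1996, -0.9799)
n_2 = (+0.9999, -0.0160)
n_3 = (+0.2888, +0.9574)
n_4 = (-0.8135, +0.5816)
  (0,1): δ = 121.93°  ·
  (0,2): δ = 44.36°  ✓
  (0,3): δ = 29.77°  ✓
  (0,4): δ = 101.00°  ·
  (1,2): δ = 102.43°  ·
  (1,3): δ = 28.30°  ✓
  (1,4): δ = 42.93°  ✓
  (2,3): δ = 105.87°  ·
  (2,4): δ = 34.65°  ✓
  (3,4): δ = 108.77°  ·
antipodal pairs: 5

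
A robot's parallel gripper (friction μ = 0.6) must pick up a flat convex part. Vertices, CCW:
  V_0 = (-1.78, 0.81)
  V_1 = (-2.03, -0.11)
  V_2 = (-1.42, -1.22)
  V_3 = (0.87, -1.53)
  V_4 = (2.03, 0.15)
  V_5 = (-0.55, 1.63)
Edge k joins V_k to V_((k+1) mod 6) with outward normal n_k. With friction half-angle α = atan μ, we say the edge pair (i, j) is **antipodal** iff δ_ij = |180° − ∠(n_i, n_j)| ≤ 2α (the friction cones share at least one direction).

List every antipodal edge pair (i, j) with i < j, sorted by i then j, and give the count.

α = atan 0.6 = 30.96°;  2α = 61.93°
n_0 = (-0.9650, +0.2622)
n_1 = (-0.8764, -0.4816)
n_2 = (-0.1341, -0.9910)
n_3 = (+0.8229, -0.5682)
n_4 = (+0.4976, +0.8674)
n_5 = (-0.5547, +0.8321)
  (0,1): δ = 136.01°  ·
  (0,2): δ = 82.51°  ·
  (0,3): δ = 19.42°  ✓
  (0,4): δ = 75.36°  ·
  (0,5): δ = 138.89°  ·
  (1,2): δ = 126.50°  ·
  (1,3): δ = 63.42°  ·
  (1,4): δ = 31.37°  ✓
  (1,5): δ = 94.90°  ·
  (2,3): δ = 116.91°  ·
  (2,4): δ = 22.13°  ✓
  (2,5): δ = 41.40°  ✓
  (3,4): δ = 85.22°  ·
  (3,5): δ = 21.69°  ✓
  (4,5): δ = 116.47°  ·
antipodal pairs: 5

count = 5; pairs: (0,3), (1,4), (2,4), (2,5), (3,5)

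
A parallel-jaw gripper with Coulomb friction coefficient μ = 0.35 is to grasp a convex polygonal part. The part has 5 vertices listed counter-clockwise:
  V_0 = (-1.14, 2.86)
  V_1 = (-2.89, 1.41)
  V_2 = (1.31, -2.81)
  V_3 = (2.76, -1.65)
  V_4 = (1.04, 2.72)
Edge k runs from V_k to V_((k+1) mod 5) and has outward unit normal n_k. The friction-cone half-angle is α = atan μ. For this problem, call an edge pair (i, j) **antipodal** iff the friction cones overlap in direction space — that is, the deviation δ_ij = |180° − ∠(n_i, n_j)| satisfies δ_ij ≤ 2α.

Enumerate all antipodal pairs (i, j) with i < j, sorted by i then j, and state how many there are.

α = atan 0.35 = 19.29°;  2α = 38.58°
n_0 = (-0.6380, +0.7700)
n_1 = (-0.7088, -0.7054)
n_2 = (+0.6247, -0.7809)
n_3 = (+0.9305, +0.3662)
n_4 = (+0.0641, +0.9979)
  (0,1): δ = 84.78°  ·
  (0,2): δ = 0.98°  ✓
  (0,3): δ = 71.84°  ·
  (0,4): δ = 136.68°  ·
  (1,2): δ = 96.20°  ·
  (1,3): δ = 23.38°  ✓
  (1,4): δ = 41.46°  ·
  (2,3): δ = 107.18°  ·
  (2,4): δ = 42.33°  ·
  (3,4): δ = 115.16°  ·
antipodal pairs: 2

count = 2; pairs: (0,2), (1,3)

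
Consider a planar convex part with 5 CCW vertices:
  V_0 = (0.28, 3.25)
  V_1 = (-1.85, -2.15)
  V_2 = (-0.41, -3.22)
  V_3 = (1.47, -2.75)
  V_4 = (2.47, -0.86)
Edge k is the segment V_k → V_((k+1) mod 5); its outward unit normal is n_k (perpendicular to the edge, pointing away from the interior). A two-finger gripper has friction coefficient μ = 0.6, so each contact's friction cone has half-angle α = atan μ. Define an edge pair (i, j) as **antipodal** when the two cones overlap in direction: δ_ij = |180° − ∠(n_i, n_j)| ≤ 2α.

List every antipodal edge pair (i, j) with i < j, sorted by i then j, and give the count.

α = atan 0.6 = 30.96°;  2α = 61.93°
n_0 = (-0.9302, +0.3669)
n_1 = (-0.5964, -0.8027)
n_2 = (+0.2425, -0.9701)
n_3 = (+0.8839, -0.4677)
n_4 = (+0.8825, +0.4703)
  (0,1): δ = 105.09°  ·
  (0,2): δ = 54.44°  ✓
  (0,3): δ = 6.36°  ✓
  (0,4): δ = 49.58°  ✓
  (1,2): δ = 129.35°  ·
  (1,3): δ = 81.27°  ·
  (1,4): δ = 25.33°  ✓
  (2,3): δ = 131.92°  ·
  (2,4): δ = 75.99°  ·
  (3,4): δ = 124.07°  ·
antipodal pairs: 4

count = 4; pairs: (0,2), (0,3), (0,4), (1,4)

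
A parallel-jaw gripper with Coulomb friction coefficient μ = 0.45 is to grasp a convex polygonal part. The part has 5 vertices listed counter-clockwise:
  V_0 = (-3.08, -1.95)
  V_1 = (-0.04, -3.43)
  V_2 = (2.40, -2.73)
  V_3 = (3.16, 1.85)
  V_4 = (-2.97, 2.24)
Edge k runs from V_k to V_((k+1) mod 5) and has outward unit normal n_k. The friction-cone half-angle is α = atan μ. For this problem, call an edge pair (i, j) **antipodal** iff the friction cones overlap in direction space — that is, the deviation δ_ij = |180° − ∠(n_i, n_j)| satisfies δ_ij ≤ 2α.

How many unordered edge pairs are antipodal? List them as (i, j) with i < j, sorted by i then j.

count = 3; pairs: (0,3), (1,3), (2,4)

α = atan 0.45 = 24.23°;  2α = 48.46°
n_0 = (-0.4377, -0.8991)
n_1 = (+0.2758, -0.9612)
n_2 = (+0.9865, -0.1637)
n_3 = (+0.0635, +0.9980)
n_4 = (-0.9997, +0.0262)
  (0,1): δ = 138.03°  ·
  (0,2): δ = 73.46°  ·
  (0,3): δ = 22.32°  ✓
  (0,4): δ = 114.45°  ·
  (1,2): δ = 115.43°  ·
  (1,3): δ = 19.65°  ✓
  (1,4): δ = 72.49°  ·
  (2,3): δ = 84.22°  ·
  (2,4): δ = 7.92°  ✓
  (3,4): δ = 87.86°  ·
antipodal pairs: 3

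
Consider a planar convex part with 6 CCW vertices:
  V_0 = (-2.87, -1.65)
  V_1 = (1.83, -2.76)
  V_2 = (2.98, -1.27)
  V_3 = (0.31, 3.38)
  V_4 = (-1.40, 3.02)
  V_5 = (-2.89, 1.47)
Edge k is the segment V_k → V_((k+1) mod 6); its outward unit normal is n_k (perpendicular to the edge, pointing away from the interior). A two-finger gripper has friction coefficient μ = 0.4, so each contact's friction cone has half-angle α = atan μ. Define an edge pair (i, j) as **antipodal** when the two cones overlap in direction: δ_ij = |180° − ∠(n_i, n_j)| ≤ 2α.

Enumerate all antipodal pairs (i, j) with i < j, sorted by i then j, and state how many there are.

count = 5; pairs: (0,3), (1,3), (1,4), (1,5), (2,5)

α = atan 0.4 = 21.80°;  2α = 43.60°
n_0 = (-0.2298, -0.9732)
n_1 = (+0.7916, -0.6110)
n_2 = (+0.8672, +0.4979)
n_3 = (-0.2060, +0.9785)
n_4 = (-0.7209, +0.6930)
n_5 = (-1.0000, -0.0064)
  (0,1): δ = 114.37°  ·
  (0,2): δ = 46.85°  ·
  (0,3): δ = 25.18°  ✓
  (0,4): δ = 59.42°  ·
  (0,5): δ = 103.66°  ·
  (1,2): δ = 112.47°  ·
  (1,3): δ = 40.45°  ✓
  (1,4): δ = 6.21°  ✓
  (1,5): δ = 38.03°  ✓
  (2,3): δ = 107.98°  ·
  (2,4): δ = 73.73°  ·
  (2,5): δ = 29.50°  ✓
  (3,4): δ = 145.76°  ·
  (3,5): δ = 101.52°  ·
  (4,5): δ = 135.76°  ·
antipodal pairs: 5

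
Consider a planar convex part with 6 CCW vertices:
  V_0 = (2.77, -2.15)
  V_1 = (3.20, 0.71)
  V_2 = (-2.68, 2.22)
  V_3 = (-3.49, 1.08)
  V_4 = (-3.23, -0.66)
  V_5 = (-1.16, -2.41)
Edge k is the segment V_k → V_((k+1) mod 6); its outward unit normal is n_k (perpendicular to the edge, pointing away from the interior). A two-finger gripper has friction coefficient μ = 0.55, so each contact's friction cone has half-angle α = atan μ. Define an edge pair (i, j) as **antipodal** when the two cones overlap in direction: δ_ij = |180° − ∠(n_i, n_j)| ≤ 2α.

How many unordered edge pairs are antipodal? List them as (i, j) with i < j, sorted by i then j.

count = 5; pairs: (0,2), (0,3), (1,4), (1,5), (2,5)

α = atan 0.55 = 28.81°;  2α = 57.62°
n_0 = (+0.9889, -0.1487)
n_1 = (+0.2487, +0.9686)
n_2 = (-0.8152, +0.5792)
n_3 = (-0.9890, -0.1478)
n_4 = (-0.6456, -0.7637)
n_5 = (+0.0660, -0.9978)
  (0,1): δ = 95.85°  ·
  (0,2): δ = 26.84°  ✓
  (0,3): δ = 17.05°  ✓
  (0,4): δ = 58.34°  ·
  (0,5): δ = 102.34°  ·
  (1,2): δ = 110.99°  ·
  (1,3): δ = 67.10°  ·
  (1,4): δ = 25.81°  ✓
  (1,5): δ = 18.19°  ✓
  (2,3): δ = 136.11°  ·
  (2,4): δ = 94.82°  ·
  (2,5): δ = 50.82°  ✓
  (3,4): δ = 138.71°  ·
  (3,5): δ = 94.71°  ·
  (4,5): δ = 136.00°  ·
antipodal pairs: 5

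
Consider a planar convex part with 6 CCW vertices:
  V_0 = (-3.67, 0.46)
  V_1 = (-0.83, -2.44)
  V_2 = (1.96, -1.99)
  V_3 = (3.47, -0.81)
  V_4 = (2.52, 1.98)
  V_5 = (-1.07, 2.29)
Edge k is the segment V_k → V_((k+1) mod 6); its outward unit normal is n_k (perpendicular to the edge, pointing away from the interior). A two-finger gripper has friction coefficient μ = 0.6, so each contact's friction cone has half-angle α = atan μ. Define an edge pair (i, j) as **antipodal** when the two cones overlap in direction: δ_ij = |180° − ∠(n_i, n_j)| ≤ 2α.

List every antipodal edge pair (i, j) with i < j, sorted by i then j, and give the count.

count = 6; pairs: (0,3), (0,4), (1,4), (1,5), (2,4), (2,5)

α = atan 0.6 = 30.96°;  2α = 61.93°
n_0 = (-0.7145, -0.6997)
n_1 = (+0.1592, -0.9872)
n_2 = (+0.6157, -0.7879)
n_3 = (+0.9466, +0.3223)
n_4 = (+0.0860, +0.9963)
n_5 = (-0.5756, +0.8178)
  (0,1): δ = 125.24°  ·
  (0,2): δ = 96.40°  ·
  (0,3): δ = 25.60°  ✓
  (0,4): δ = 40.66°  ✓
  (0,5): δ = 80.74°  ·
  (1,2): δ = 151.16°  ·
  (1,3): δ = 80.36°  ·
  (1,4): δ = 14.10°  ✓
  (1,5): δ = 25.98°  ✓
  (2,3): δ = 109.20°  ·
  (2,4): δ = 42.94°  ✓
  (2,5): δ = 2.87°  ✓
  (3,4): δ = 113.74°  ·
  (3,5): δ = 73.66°  ·
  (4,5): δ = 139.93°  ·
antipodal pairs: 6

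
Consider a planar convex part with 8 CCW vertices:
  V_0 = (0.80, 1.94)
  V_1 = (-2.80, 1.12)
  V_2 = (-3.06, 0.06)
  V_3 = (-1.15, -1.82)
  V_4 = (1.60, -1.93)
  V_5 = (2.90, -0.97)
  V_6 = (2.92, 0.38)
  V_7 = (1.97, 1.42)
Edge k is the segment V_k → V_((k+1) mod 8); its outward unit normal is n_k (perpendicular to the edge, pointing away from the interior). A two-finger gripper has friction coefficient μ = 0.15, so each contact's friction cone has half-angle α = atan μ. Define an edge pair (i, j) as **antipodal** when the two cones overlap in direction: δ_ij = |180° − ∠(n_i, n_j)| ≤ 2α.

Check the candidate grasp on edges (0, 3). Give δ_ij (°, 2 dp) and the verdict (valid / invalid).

α = atan 0.15 = 8.53°;  2α = 17.06°
edge 0: e_0 = (-3.60, -0.82);  n_0 = (-0.2221, +0.9750)
edge 3: e_3 = (+2.75, -0.11);  n_3 = (-0.0400, -0.9992)
∠(n_0, n_3) = 164.88°
δ = |180° − 164.88°| = 15.12°
15.12° ≤ 2α = 17.06°  →  valid

δ = 15.12°, valid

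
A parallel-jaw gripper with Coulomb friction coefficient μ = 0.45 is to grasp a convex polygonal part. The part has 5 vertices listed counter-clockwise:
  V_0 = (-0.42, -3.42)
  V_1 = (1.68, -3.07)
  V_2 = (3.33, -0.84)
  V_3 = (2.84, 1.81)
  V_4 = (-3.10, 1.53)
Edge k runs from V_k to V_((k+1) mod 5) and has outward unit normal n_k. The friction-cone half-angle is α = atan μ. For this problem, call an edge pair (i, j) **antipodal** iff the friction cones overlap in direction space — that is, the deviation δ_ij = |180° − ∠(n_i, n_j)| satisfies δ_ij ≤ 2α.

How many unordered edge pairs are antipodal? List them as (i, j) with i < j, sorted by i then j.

α = atan 0.45 = 24.23°;  2α = 48.46°
n_0 = (+0.1644, -0.9864)
n_1 = (+0.8039, -0.5948)
n_2 = (+0.9833, +0.1818)
n_3 = (-0.0471, +0.9989)
n_4 = (-0.8794, -0.4761)
  (0,1): δ = 135.96°  ·
  (0,2): δ = 88.99°  ·
  (0,3): δ = 6.76°  ✓
  (0,4): δ = 108.97°  ·
  (1,2): δ = 133.03°  ·
  (1,3): δ = 50.80°  ·
  (1,4): δ = 64.93°  ·
  (2,3): δ = 97.78°  ·
  (2,4): δ = 17.96°  ✓
  (3,4): δ = 64.27°  ·
antipodal pairs: 2

count = 2; pairs: (0,3), (2,4)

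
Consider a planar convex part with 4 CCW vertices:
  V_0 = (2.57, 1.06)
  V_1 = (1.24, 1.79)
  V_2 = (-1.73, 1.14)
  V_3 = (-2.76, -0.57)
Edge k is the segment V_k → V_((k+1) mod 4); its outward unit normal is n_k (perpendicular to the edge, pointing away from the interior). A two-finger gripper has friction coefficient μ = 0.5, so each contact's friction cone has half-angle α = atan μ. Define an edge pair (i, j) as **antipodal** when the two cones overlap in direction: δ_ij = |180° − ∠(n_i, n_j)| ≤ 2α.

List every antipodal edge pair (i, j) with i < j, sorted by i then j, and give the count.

α = atan 0.5 = 26.57°;  2α = 53.13°
n_0 = (+0.4812, +0.8766)
n_1 = (-0.2138, +0.9769)
n_2 = (-0.8566, +0.5160)
n_3 = (+0.2924, -0.9563)
  (0,1): δ = 138.89°  ·
  (0,2): δ = 92.30°  ·
  (0,3): δ = 45.77°  ✓
  (1,2): δ = 133.41°  ·
  (1,3): δ = 4.66°  ✓
  (2,3): δ = 41.93°  ✓
antipodal pairs: 3

count = 3; pairs: (0,3), (1,3), (2,3)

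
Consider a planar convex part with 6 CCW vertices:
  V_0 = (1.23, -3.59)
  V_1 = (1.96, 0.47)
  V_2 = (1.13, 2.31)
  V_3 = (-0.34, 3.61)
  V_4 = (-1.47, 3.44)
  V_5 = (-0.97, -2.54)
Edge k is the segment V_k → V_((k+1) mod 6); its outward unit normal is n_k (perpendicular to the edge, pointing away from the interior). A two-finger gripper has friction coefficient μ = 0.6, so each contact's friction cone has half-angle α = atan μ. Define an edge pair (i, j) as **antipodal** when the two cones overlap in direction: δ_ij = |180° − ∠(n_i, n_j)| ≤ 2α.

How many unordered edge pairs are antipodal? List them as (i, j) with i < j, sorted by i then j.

count = 6; pairs: (0,4), (1,4), (1,5), (2,4), (2,5), (3,5)

α = atan 0.6 = 30.96°;  2α = 61.93°
n_0 = (+0.9842, -0.1770)
n_1 = (+0.9116, +0.4112)
n_2 = (+0.6625, +0.7491)
n_3 = (-0.1488, +0.9889)
n_4 = (-0.9965, -0.0833)
n_5 = (-0.4307, -0.9025)
  (0,1): δ = 145.53°  ·
  (0,2): δ = 121.30°  ·
  (0,3): δ = 71.25°  ·
  (0,4): δ = 14.97°  ✓
  (0,5): δ = 74.68°  ·
  (1,2): δ = 155.77°  ·
  (1,3): δ = 105.72°  ·
  (1,4): δ = 19.50°  ✓
  (1,5): δ = 40.21°  ✓
  (2,3): δ = 129.96°  ·
  (2,4): δ = 43.73°  ✓
  (2,5): δ = 15.97°  ✓
  (3,4): δ = 93.78°  ·
  (3,5): δ = 34.07°  ✓
  (4,5): δ = 120.29°  ·
antipodal pairs: 6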